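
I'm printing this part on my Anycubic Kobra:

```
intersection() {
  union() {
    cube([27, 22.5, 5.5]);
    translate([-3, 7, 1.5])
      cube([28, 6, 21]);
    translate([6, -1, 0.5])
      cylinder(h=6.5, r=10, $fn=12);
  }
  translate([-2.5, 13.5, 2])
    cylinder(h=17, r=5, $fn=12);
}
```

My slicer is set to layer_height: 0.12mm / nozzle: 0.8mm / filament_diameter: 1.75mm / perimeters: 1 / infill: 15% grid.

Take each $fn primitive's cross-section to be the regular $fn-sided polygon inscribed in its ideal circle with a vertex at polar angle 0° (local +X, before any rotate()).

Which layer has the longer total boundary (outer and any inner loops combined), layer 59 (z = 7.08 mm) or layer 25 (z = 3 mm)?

layer 25 (z = 3 mm)

Layer 59 (z = 7.08): the cube is absent (z outside [0, 5.5]); the cube at (-3, 7) (footprint 28×6) is included at this height (perimeter 68.00 mm); the cylinder at (6, -1) is absent (z outside [0.5, 7]); Combining (union): only the 28×6 cube at (-3, 7) is present, so the union is just that shape — boundary = 68.00 mm; the r=5 cylinder at (-2.5, 13.5) gives a regular 12-gon of circumradius 5 (constant along its height) (perimeter = 2·12·5.000·sin(180°/12) = 31.06 mm); Taking the intersection: the r=5 cylinder at (-2.5, 13.5) partially overlaps the result so far; clipping to the common part keeps 18.50 mm² — boundary = 17.50 mm. So its perimeter = 17.50 mm. Layer 25 (z = 3): the cube (footprint 27×22.5) is included at this height (perimeter 99.00 mm); the 28×6 cube at (-3, 7) contributes its full rectangle (perimeter 68.00 mm); the cylinder at (6, -1): section is a regular 12-gon, circumradius r=10 (perimeter = 2·12·10.000·sin(180°/12) = 62.12 mm); Combining (union): the regions partially overlap (shared area 263.94 mm²), so the edge portions inside another operand are dropped and the merged outline is re-measured after clipping — boundary = 123.64 mm; the r=5 cylinder at (-2.5, 13.5) contributes a regular 12-gon of circumradius 5 (perimeter = 2·12·5.000·sin(180°/12) = 31.06 mm); Keeping only the common overlap: the r=5 cylinder at (-2.5, 13.5) partially overlaps that combined region; clipping to the common part keeps 26.80 mm² — boundary = 25.65 mm. So its perimeter = 25.65 mm. Layer 25 is larger (25.65 vs 17.50 mm).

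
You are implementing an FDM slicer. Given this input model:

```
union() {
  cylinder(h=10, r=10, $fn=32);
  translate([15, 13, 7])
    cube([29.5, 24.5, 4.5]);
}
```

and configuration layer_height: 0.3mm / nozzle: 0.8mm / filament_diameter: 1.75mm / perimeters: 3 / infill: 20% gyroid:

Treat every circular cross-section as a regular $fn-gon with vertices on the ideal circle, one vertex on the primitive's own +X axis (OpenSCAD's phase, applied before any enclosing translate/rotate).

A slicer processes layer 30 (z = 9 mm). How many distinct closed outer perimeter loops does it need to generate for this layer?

At z = 9 mm: the r=10 cylinder gives a regular 32-gon of circumradius 10 (constant along its height); the cube at (15, 13) (footprint 29.5×24.5) is included at this height; Combining (union): the 2 present regions are separate (no shared area or edge), so areas and boundary lengths simply add and each stays a separate island — 2 connected regions. The result has 2 disconnected regions.

2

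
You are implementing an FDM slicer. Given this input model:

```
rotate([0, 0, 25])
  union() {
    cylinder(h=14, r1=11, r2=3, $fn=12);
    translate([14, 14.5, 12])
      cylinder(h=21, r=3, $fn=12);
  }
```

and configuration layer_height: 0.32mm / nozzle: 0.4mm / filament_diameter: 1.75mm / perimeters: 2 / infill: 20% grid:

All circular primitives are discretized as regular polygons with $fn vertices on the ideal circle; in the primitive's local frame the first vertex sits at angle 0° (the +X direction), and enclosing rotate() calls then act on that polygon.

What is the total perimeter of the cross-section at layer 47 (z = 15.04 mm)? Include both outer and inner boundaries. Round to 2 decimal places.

At z = 15.04 mm: the cone is not intersected at this z (z outside [0, 14]); the r=3 cylinder at (14, 14.5) gives a regular 12-gon of circumradius 3 (constant along its height) (perimeter = 2·12·3.000·sin(180°/12) = 18.63 mm); Combining (union): only the r=3 cylinder at (14, 14.5) is present, so the union is just that shape — boundary = 18.63 mm; (rotated 25° about Z; rotation is an isometry so areas/perimeters/island counts are preserved). Overall, the cross-section is a single solid region. Total boundary length (outer) = 18.63 mm.

18.63 mm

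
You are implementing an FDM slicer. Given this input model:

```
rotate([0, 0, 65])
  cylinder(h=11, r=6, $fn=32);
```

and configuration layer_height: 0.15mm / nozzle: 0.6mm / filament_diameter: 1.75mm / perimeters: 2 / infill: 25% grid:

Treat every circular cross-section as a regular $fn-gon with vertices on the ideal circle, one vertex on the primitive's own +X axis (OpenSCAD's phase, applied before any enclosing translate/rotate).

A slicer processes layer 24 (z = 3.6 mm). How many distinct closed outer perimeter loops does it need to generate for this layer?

At z = 3.6 mm: the r=6 cylinder contributes a regular 32-gon of circumradius 6; (whole slice rotated 65° about Z — lengths, areas and connectivity unchanged). The result has 1 disconnected region.

1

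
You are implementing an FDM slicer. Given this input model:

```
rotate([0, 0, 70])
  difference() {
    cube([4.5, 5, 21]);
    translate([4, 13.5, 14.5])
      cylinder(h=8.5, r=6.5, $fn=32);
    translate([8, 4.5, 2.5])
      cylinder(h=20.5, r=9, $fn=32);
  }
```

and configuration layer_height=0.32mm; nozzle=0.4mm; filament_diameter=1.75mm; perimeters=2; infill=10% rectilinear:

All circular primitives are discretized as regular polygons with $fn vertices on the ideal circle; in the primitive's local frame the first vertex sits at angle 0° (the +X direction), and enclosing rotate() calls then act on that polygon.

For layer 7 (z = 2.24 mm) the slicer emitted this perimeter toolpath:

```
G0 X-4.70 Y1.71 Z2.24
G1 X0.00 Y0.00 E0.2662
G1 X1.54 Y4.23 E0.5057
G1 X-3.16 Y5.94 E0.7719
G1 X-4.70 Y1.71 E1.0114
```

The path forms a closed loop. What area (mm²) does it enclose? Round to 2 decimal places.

22.51 mm²

Apply the shoelace formula to the sequence of (X, Y) vertices; enclosed area = 22.51 mm².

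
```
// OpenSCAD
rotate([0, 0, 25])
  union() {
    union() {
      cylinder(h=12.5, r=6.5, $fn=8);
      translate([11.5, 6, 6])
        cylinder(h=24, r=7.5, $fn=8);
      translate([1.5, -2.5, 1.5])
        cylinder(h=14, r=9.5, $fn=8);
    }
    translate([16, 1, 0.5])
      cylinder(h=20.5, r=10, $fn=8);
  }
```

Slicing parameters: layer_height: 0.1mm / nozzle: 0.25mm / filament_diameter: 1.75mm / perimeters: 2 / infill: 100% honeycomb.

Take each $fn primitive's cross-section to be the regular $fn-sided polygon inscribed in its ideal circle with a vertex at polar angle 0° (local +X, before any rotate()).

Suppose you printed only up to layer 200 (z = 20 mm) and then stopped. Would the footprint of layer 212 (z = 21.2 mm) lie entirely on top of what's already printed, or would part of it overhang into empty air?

Compare the two slices. At z = 20: the cylinder is not intersected at this z (z outside [0, 12.5]); the cylinder at (11.5, 6): section is a regular 8-gon, circumradius r=7.5 (area = (8/2)·7.500²·sin(360°/8) = 159.10 mm²); the cylinder at (1.5, -2.5) is not intersected at this z (z outside [1.5, 15.5]); Merging all regions: only the r=7.5 cylinder at (11.5, 6) is present, so the union is just that shape — area = 159.10 mm²; the cylinder at (16, 1): section is a regular 8-gon, circumradius r=10 (area = (8/2)·10.000²·sin(360°/8) = 282.84 mm²); Combining (union): the regions partially overlap — summed areas 441.94 mm² minus the doubly-counted overlap 105.04 mm² gives 336.90 mm² — area = 336.90 mm²; (rotated 25° about Z; rotation is an isometry so areas/perimeters/island counts are preserved). At z = 21.2: the cylinder is not intersected at this z (z outside [0, 12.5]); the r=7.5 cylinder at (11.5, 6) gives a regular 8-gon of circumradius 7.5 (constant along its height) (area = (8/2)·7.500²·sin(360°/8) = 159.10 mm²); the cylinder at (1.5, -2.5) does not reach this height (z outside [1.5, 15.5]); Combining (union): only the r=7.5 cylinder at (11.5, 6) is present, so the union is just that shape — area = 159.10 mm²; the cylinder at (16, 1) is not intersected at this z (z outside [0.5, 21]); Taking the union: only that combined region is present, so the union is just that shape — area = 159.10 mm²; (rotated 25° about Z; rotation is an isometry so areas/perimeters/island counts are preserved). Checking containment: the cross-section at z = 21.2 is a subset of the cross-section at z = 20.

entirely on top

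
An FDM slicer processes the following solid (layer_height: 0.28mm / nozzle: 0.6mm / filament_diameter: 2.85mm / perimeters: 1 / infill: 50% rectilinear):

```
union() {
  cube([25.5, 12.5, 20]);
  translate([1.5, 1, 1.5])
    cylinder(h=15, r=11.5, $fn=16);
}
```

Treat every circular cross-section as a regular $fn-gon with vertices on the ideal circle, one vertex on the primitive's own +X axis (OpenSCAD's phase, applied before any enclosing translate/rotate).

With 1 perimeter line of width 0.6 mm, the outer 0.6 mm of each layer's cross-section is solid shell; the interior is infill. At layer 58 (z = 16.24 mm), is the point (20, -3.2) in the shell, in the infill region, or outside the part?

outside

At z = 16.24 mm: the cube (footprint 25.5×12.5) is included at this height; the r=11.5 cylinder at (1.5, 1) gives a regular 16-gon of circumradius 11.5 (constant along its height); Taking the union: the regions partially overlap (shared area 131.15 mm²), so overlapping operands fuse into one piece — 1 connected region. Overall, the cross-section is a single solid region. The nearest boundary edge runs (25.50, 0.00)→(12.80, 0.00); distance from the point to it = 3.20 mm. The point is not inside any of the regions above, so it lies outside the cross-section (3.20 mm from the nearest boundary).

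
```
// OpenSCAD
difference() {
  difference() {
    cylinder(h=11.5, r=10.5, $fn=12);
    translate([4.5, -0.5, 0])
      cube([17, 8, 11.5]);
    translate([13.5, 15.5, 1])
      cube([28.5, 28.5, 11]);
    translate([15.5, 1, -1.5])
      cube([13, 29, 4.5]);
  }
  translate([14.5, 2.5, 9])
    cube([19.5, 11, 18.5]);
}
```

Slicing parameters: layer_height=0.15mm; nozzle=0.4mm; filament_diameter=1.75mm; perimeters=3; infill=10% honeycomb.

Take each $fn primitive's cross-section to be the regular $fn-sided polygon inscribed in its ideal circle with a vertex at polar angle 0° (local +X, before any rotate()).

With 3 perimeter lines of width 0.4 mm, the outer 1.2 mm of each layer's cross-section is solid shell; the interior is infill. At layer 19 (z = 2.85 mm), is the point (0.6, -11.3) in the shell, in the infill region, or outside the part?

outside

At z = 2.85 mm: the cylinder: section is a regular 12-gon, circumradius r=10.5; the cube at (4.5, -0.5) (footprint 17×8) is included at this height; the cube at (13.5, 15.5) (footprint 28.5×28.5) is included at this height; the cube at (15.5, 1) is present — its section is the full 13×29 rectangle; Taking the first minus the rest: starting from the r=10.5 cylinder, the 17×8 cube at (4.5, -0.5) partially overlaps it — only the 38.58 mm² overlap (of its 136.00 mm²) is removed, clipping the outline; the 28.5×28.5 cube at (13.5, 15.5) misses the remaining region (no effect); the 13×29 cube at (15.5, 1) misses the remaining region (no effect) — 1 connected region; the cube at (14.5, 2.5) is absent (z outside [9, 27.5]); Taking the first minus the rest: none of the subtracted shapes is present at this height, so that combined region is unchanged — 1 connected region. Overall, the cross-section is a single solid region. The nearest boundary edge runs (5.25, -9.09)→(-0.00, -10.50); distance from the point to it = 0.93 mm. The point is not inside any of the regions above, so it lies outside the cross-section (0.93 mm from the nearest boundary).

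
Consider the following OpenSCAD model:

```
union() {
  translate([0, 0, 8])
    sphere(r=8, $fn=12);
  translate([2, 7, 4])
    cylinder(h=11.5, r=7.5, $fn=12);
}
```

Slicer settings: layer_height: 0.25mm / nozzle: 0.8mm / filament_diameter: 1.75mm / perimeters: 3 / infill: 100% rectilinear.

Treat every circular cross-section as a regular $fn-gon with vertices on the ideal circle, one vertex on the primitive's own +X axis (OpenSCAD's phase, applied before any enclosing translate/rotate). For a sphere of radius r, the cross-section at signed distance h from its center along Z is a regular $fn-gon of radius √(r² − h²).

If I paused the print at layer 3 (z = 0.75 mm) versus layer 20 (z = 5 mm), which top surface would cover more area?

Layer 3 (z = 0.75): the r=8 sphere contributes a regular 12-gon of circumradius √(8²−7.25²) = 3.382 (area = (12/2)·3.382²·sin(360°/12) = 34.31 mm²); the cylinder at (2, 7) is absent (z outside [4, 15.5]); Combining (union): only the r=8 sphere is present, so the union is just that shape — area = 34.31 mm². So its area = 34.31 mm². Layer 20 (z = 5): the sphere: section is a regular 12-gon, circumradius = √(r²−h²) = √(8²−3²) = 7.416 (area = (12/2)·7.416²·sin(360°/12) = 165.00 mm²); the r=7.5 cylinder at (2, 7) gives a regular 12-gon of circumradius 7.5 (constant along its height) (area = (12/2)·7.500²·sin(360°/12) = 168.75 mm²); Taking the union: the regions partially overlap — summed areas 333.75 mm² minus the doubly-counted overlap 65.35 mm² gives 268.40 mm² — area = 268.40 mm². So its area = 268.40 mm². Layer 20 is larger (268.40 vs 34.31 mm²).

layer 20 (z = 5 mm)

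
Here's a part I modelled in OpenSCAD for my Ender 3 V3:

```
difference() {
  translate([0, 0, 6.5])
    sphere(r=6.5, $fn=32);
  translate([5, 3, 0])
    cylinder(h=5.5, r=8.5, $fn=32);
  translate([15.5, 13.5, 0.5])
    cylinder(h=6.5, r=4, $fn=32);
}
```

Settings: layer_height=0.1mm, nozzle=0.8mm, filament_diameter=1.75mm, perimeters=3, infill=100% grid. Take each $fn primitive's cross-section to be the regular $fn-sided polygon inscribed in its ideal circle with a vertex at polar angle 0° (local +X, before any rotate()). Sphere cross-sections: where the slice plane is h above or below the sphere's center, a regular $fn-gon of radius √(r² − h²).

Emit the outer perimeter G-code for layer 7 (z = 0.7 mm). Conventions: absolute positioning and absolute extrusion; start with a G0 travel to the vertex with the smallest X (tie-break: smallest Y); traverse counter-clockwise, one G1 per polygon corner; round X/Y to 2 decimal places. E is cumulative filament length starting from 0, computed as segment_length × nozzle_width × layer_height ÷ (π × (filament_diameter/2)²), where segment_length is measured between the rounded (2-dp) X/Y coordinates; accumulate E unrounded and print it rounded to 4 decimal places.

G0 X-2.93 Y0.00 Z0.70
G1 X-2.88 Y-0.57 E0.0190
G1 X-2.71 Y-1.12 E0.0382
G1 X-2.44 Y-1.63 E0.0574
G1 X-2.07 Y-2.07 E0.0765
G1 X-1.63 Y-2.44 E0.0956
G1 X-1.36 Y-2.58 E0.1057
G1 X-2.07 Y-1.72 E0.1428
G1 X-2.85 Y-0.25 E0.1982
G1 X-2.93 Y0.01 E0.2072
G1 X-2.93 Y0.00 E0.2076

At z = 0.7 mm: the sphere: section is a regular 32-gon, circumradius = √(r²−h²) = √(6.5²−5.8²) = 2.934; the r=8.5 cylinder at (5, 3) gives a regular 32-gon of circumradius 8.5 (constant along its height); the cylinder at (15.5, 13.5): section is a regular 32-gon, circumradius r=4; Subtracting the remaining from the first: starting from the r=6.5 sphere, the r=8.5 cylinder at (5, 3) partially overlaps it — only the 26.30 mm² overlap (of its 225.52 mm²) is removed, clipping the outline; the r=4 cylinder at (15.5, 13.5) misses the remaining region (no effect) — 1 connected region. The outline is a single polygon with 10 vertices. Extrusion per mm of travel: 0.8 × 0.1 / (π × 0.875²) = 0.033260. Accumulating E over each segment gives final E = 0.2076.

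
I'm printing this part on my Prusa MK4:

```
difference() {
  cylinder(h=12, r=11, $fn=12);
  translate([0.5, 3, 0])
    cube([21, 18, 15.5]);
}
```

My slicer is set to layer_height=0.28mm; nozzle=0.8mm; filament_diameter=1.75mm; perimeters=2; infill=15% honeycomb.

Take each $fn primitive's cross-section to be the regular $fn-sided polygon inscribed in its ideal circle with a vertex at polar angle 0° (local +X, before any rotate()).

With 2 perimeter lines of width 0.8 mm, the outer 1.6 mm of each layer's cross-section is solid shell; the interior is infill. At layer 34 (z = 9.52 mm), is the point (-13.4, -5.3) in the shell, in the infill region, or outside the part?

outside

At z = 9.52 mm: the cylinder: section is a regular 12-gon, circumradius r=11; the 21×18 cube at (0.5, 3) contributes its full rectangle; After the difference (first − rest): starting from the r=11 cylinder, the 21×18 cube at (0.5, 3) partially overlaps it — only the 54.99 mm² overlap (of its 378.00 mm²) is removed, clipping the outline — 1 connected region. Overall, the cross-section is a single solid region. The nearest boundary edge runs (-9.53, -5.50)→(-11.00, 0.00); distance from the point to it = 3.69 mm. The point is not inside any of the regions above, so it lies outside the cross-section (3.69 mm from the nearest boundary).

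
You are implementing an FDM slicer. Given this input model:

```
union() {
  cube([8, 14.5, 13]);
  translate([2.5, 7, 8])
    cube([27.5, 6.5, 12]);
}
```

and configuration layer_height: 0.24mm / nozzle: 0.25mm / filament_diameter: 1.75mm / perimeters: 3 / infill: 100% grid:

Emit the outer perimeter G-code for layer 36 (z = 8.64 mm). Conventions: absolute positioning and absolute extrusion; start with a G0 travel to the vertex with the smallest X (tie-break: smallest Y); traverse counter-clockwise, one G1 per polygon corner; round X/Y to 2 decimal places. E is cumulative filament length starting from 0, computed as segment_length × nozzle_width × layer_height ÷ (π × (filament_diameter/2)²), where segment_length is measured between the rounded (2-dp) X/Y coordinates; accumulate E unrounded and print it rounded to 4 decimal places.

G0 X0.00 Y0.00 Z8.64
G1 X8.00 Y0.00 E0.1996
G1 X8.00 Y7.00 E0.3742
G1 X30.00 Y7.00 E0.9230
G1 X30.00 Y13.50 E1.0851
G1 X8.00 Y13.50 E1.6339
G1 X8.00 Y14.50 E1.6588
G1 X0.00 Y14.50 E1.8584
G1 X0.00 Y0.00 E2.2201

At z = 8.64 mm: the cube (footprint 8×14.5) is included at this height; the cube at (2.5, 7) (footprint 27.5×6.5) is included at this height; Merging all regions: the regions partially overlap (shared area 35.75 mm²), so overlapping operands fuse into one piece — 1 connected region. The outline is a single polygon with 8 vertices. Extrusion per mm of travel: 0.25 × 0.24 / (π × 0.875²) = 0.024945. Accumulating E over each segment gives final E = 2.2201.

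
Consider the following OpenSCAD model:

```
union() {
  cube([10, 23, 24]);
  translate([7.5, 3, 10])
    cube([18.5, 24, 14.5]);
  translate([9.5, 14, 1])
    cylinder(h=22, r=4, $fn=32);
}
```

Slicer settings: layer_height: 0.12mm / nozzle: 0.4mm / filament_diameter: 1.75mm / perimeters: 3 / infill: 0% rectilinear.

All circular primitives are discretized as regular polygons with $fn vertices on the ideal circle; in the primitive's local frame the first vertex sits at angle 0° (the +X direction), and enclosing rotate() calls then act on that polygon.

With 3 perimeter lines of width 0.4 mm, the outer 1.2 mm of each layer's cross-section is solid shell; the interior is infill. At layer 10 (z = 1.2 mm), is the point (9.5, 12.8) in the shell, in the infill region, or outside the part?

At z = 1.2 mm: the cube is present — its section is the full 10×23 rectangle; the cube at (7.5, 3) is absent (z outside [10, 24.5]); the r=4 cylinder at (9.5, 14) contributes a regular 32-gon of circumradius 4; Combining (union): the regions partially overlap (shared area 28.95 mm²), so overlapping operands fuse into one piece — 1 connected region. Overall, the cross-section is a single solid region. The nearest boundary edge runs (10.28, 10.08)→(10.00, 10.05); distance from the point to it = 2.80 mm. The point is inside the cross-section and 2.80 mm from the nearest boundary — more than the 1.2 mm shell width (3 × 0.4), so it's in the infill interior.

infill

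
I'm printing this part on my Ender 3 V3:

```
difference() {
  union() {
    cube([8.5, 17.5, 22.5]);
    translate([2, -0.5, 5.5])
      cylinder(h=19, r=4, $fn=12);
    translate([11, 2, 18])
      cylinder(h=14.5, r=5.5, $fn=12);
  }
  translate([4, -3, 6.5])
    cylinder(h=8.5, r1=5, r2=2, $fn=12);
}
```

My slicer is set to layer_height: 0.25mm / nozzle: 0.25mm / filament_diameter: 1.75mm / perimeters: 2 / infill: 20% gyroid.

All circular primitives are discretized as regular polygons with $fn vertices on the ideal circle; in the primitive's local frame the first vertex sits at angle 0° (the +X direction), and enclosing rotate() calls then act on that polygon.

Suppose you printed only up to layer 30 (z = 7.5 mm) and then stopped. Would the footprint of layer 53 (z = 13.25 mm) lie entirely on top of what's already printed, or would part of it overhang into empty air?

part overhangs

Compare the two slices. At z = 7.5: the cube is present — its section is the full 8.5×17.5 rectangle (area 148.75 mm²); the r=4 cylinder at (2, -0.5) contributes a regular 12-gon of circumradius 4 (area = (12/2)·4.000²·sin(360°/12) = 48.00 mm²); the cylinder at (11, 2) is absent (z outside [18, 32.5]); Merging all regions: the regions partially overlap — summed areas 196.75 mm² minus the doubly-counted overlap 16.50 mm² gives 180.25 mm² — area = 180.25 mm²; the cone at (4, -3) (r1=5→r2=2) has section circumradius 4.647 here — a regular 12-gon (area = (12/2)·4.647²·sin(360°/12) = 64.79 mm²); Taking the first minus the rest: starting from the result so far (180.25 mm²), the cone at (4, -3) partially overlaps it — only the 30.65 mm² overlap (of its 64.79 mm²) is removed, clipping the outline — area = 149.60 mm². At z = 13.25: the cube is present — its section is the full 8.5×17.5 rectangle (area 148.75 mm²); the cylinder at (2, -0.5): section is a regular 12-gon, circumradius r=4 (area = (12/2)·4.000²·sin(360°/12) = 48.00 mm²); the cylinder at (11, 2) is absent (z outside [18, 32.5]); Combining (union): the regions partially overlap — summed areas 196.75 mm² minus the doubly-counted overlap 16.50 mm² gives 180.25 mm² — area = 180.25 mm²; the cone at (4, -3): at t=0.794 of its height the radius interpolates to r₁+(r₂−r₁)t = 2.618, giving a regular 12-gon of that circumradius (area = (12/2)·2.618²·sin(360°/12) = 20.56 mm²); After the difference (first − rest): starting from the result so far (180.25 mm²), the cone at (4, -3) partially overlaps it — only the 12.36 mm² overlap (of its 20.56 mm²) is removed, clipping the outline — area = 167.89 mm². Checking containment: at z = 13.25 the cross-section extends beyond the z = 7.5 cross-section by about 18.29 mm².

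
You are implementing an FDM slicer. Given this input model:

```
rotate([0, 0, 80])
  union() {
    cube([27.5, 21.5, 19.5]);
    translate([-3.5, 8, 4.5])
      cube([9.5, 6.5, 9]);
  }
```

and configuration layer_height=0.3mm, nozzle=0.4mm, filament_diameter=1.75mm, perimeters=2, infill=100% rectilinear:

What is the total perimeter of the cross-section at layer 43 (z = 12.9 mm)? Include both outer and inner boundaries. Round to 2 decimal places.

At z = 12.9 mm: the 27.5×21.5 cube contributes its full rectangle (perimeter 98.00 mm); the cube at (-3.5, 8) is present — its section is the full 9.5×6.5 rectangle (perimeter 32.00 mm); Merging all regions: the regions partially overlap (shared area 39.00 mm²), so the edge portions inside another operand are dropped and the merged outline is re-measured after clipping — boundary = 105.00 mm; (whole slice rotated 80° about Z — lengths, areas and connectivity unchanged). Overall, the cross-section is a single solid region. Total boundary length (outer) = 105.00 mm.

105.00 mm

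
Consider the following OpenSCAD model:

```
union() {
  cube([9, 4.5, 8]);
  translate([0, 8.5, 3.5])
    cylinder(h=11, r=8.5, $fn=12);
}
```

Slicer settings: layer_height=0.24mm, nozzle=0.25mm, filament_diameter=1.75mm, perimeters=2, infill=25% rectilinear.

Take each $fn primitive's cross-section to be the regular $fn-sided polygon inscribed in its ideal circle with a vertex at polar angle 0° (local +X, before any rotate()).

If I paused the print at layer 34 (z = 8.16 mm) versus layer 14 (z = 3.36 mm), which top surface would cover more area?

Layer 34 (z = 8.16): the cube is not intersected at this z (z outside [0, 8]); the r=8.5 cylinder at (0, 8.5) contributes a regular 12-gon of circumradius 8.5 (area = (12/2)·8.500²·sin(360°/12) = 216.75 mm²); Combining (union): only the r=8.5 cylinder at (0, 8.5) is present, so the union is just that shape — area = 216.75 mm². So its area = 216.75 mm². Layer 14 (z = 3.36): the 9×4.5 cube contributes its full rectangle (area 40.50 mm²); the cylinder at (0, 8.5) does not reach this height (z outside [3.5, 14.5]); Merging all regions: only the 9×4.5 cube is present, so the union is just that shape — area = 40.50 mm². So its area = 40.50 mm². Layer 34 is larger (216.75 vs 40.50 mm²).

layer 34 (z = 8.16 mm)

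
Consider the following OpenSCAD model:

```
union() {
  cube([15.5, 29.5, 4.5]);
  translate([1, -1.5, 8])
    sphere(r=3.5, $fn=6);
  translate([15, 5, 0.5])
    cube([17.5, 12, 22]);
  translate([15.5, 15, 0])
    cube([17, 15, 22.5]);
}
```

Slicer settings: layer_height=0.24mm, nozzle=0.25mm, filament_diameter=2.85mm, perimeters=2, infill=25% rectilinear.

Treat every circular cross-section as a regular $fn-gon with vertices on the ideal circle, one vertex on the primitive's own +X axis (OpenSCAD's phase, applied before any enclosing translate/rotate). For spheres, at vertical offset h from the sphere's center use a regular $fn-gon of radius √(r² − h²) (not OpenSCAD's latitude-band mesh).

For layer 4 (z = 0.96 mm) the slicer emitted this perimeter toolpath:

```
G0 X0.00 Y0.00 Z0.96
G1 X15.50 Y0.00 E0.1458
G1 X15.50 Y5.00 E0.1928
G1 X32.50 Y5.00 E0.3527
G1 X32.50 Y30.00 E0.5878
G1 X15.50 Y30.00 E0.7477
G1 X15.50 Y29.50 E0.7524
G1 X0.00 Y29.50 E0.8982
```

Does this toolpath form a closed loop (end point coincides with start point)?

no

Start point (G0): (0.00, 0.00). End point (last G1): the path does not return to the start — open.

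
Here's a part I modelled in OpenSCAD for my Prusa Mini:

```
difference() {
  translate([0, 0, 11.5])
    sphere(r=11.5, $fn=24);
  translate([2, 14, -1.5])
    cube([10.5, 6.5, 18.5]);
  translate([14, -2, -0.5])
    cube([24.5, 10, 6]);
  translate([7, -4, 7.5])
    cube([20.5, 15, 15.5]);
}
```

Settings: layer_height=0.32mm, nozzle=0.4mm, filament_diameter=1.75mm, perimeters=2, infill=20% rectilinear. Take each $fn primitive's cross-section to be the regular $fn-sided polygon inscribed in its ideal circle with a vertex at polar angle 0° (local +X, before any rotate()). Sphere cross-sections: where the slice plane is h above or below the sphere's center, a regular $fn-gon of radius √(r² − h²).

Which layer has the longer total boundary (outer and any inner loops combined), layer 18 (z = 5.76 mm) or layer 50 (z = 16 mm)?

layer 50 (z = 16 mm)

Layer 18 (z = 5.76): the sphere: section is a regular 24-gon, circumradius = √(r²−h²) = √(11.5²−5.74²) = 9.965 (perimeter = 2·24·9.965·sin(180°/24) = 62.43 mm); the cube at (2, 14) (footprint 10.5×6.5) is included at this height (perimeter 34.00 mm); the cube at (14, -2) does not reach this height (z outside [-0.5, 5.5]); the cube at (7, -4) is not intersected at this z (z outside [7.5, 23]); Taking the first minus the rest: starting from the r=11.5 sphere, the 10.5×6.5 cube at (2, 14) misses the remaining region (no effect) — boundary = 62.43 mm. So its perimeter = 62.43 mm. Layer 50 (z = 16): the r=11.5 sphere slices to a regular 24-gon of circumradius 10.583 (√(r²−h²) with h=4.5 from center) (perimeter = 2·24·10.583·sin(180°/24) = 66.31 mm); the cube at (2, 14) is present — its section is the full 10.5×6.5 rectangle (perimeter 34.00 mm); the cube at (14, -2) is not intersected at this z (z outside [-0.5, 5.5]); the cube at (7, -4) (footprint 20.5×15) is included at this height (perimeter 71.00 mm); Subtracting the remaining from the first: starting from the r=11.5 sphere, the 10.5×6.5 cube at (2, 14) misses the remaining region (no effect); the 20.5×15 cube at (7, -4) partially overlaps it — only the 32.24 mm² overlap (of its 307.50 mm²) is removed, clipping the outline — boundary = 67.83 mm. So its perimeter = 67.83 mm. Layer 50 is larger (67.83 vs 62.43 mm).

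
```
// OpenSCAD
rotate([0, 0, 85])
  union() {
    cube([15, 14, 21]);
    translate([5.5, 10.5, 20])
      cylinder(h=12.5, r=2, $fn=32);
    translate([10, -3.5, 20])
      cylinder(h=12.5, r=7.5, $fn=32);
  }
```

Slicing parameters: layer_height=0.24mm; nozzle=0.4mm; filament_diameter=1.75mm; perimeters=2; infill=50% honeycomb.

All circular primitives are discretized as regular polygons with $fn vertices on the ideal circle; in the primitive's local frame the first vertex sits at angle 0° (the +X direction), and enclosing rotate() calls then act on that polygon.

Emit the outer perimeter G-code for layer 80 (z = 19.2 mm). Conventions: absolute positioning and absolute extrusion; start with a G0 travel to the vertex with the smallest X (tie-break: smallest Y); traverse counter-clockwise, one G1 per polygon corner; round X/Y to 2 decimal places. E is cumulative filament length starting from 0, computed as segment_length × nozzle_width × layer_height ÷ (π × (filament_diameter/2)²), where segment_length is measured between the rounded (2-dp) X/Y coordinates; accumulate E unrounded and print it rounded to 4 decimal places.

G0 X-13.95 Y1.22 Z19.20
G1 X0.00 Y0.00 E0.5589
G1 X1.31 Y14.94 E1.1575
G1 X-12.64 Y16.16 E1.7164
G1 X-13.95 Y1.22 E2.3150

At z = 19.2 mm: the cube (footprint 15×14) is included at this height; the cylinder at (5.5, 10.5) does not reach this height (z outside [20, 32.5]); the cylinder at (10, -3.5) is absent (z outside [20, 32.5]); Combining (union): only the 15×14 cube is present, so the union is just that shape — 1 connected region; (whole slice rotated 85° about Z — lengths, areas and connectivity unchanged). The outline is a single polygon with 4 vertices. Extrusion per mm of travel: 0.4 × 0.24 / (π × 0.875²) = 0.039912. Accumulating E over each segment gives final E = 2.3150.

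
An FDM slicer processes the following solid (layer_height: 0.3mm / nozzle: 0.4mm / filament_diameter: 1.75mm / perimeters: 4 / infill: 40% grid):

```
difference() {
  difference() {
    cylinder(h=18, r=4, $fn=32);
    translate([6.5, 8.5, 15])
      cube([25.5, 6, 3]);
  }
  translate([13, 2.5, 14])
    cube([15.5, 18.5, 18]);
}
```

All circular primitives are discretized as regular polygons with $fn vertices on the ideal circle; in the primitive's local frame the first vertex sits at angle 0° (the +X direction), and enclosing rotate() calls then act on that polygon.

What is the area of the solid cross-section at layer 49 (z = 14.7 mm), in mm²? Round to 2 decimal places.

At z = 14.7 mm: the r=4 cylinder contributes a regular 32-gon of circumradius 4 (area = (32/2)·4.000²·sin(360°/32) = 49.94 mm²); the cube at (6.5, 8.5) does not reach this height (z outside [15, 18]); After the difference (first − rest): none of the subtracted shapes is present at this height, so the r=4 cylinder is unchanged — area = 49.94 mm²; the 15.5×18.5 cube at (13, 2.5) contributes its full rectangle (area 286.75 mm²); Taking the first minus the rest: starting from that combined region (49.94 mm²), the 15.5×18.5 cube at (13, 2.5) misses the remaining region (no effect) — area = 49.94 mm². Overall, the cross-section is a single solid region. Net area = 49.94 mm².

49.94 mm²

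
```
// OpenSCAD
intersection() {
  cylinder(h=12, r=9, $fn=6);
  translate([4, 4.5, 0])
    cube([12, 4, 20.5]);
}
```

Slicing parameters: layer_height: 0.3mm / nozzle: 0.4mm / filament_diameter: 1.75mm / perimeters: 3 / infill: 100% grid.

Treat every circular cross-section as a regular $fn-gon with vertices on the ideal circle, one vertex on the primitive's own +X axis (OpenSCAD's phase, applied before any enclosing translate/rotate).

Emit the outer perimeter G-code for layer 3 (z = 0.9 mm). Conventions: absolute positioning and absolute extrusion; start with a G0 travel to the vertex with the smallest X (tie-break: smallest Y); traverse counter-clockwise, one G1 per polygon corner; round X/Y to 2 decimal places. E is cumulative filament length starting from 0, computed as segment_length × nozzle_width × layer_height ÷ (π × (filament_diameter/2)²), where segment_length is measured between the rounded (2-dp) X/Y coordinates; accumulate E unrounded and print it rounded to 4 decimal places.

G0 X4.00 Y4.50 Z0.90
G1 X6.40 Y4.50 E0.1197
G1 X4.50 Y7.79 E0.3093
G1 X4.00 Y7.79 E0.3342
G1 X4.00 Y4.50 E0.4984

At z = 0.9 mm: the r=9 cylinder gives a regular 6-gon of circumradius 9 (constant along its height); the cube at (4, 4.5) (footprint 12×4) is included at this height; After intersecting: the 12×4 cube at (4, 4.5) partially overlaps the r=9 cylinder; clipping to the common part keeps 4.78 mm² — 1 connected region. The outline is a single polygon with 4 vertices. Extrusion per mm of travel: 0.4 × 0.3 / (π × 0.875²) = 0.049890. Accumulating E over each segment gives final E = 0.4984.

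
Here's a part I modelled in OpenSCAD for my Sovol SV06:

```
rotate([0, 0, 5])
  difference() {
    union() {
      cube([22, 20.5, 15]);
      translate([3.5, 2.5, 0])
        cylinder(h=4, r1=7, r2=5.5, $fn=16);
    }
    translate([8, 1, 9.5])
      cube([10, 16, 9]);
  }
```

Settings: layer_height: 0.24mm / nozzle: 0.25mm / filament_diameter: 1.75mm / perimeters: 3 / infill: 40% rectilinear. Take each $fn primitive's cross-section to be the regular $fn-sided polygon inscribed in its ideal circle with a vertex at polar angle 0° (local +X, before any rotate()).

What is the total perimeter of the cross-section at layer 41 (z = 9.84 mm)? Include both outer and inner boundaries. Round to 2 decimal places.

At z = 9.84 mm: the cube is present — its section is the full 22×20.5 rectangle (perimeter 85.00 mm); the cone at (3.5, 2.5) is absent (z outside [0, 4]); Taking the union: only the 22×20.5 cube is present, so the union is just that shape — boundary = 85.00 mm; the cube at (8, 1) (footprint 10×16) is included at this height (perimeter 52.00 mm); Subtracting the remaining from the first: starting from the result so far, the 10×16 cube at (8, 1) lies wholly inside it (removes its full 160.00 mm² and its 52.00 mm outline becomes a hole wall) — boundary (outer + 1 inner loop) = 137.00 mm; (whole slice rotated 5° about Z — lengths, areas and connectivity unchanged). Overall, the cross-section is one region with 1 hole. Total boundary length (outer + inner) = 137.00 mm.

137.00 mm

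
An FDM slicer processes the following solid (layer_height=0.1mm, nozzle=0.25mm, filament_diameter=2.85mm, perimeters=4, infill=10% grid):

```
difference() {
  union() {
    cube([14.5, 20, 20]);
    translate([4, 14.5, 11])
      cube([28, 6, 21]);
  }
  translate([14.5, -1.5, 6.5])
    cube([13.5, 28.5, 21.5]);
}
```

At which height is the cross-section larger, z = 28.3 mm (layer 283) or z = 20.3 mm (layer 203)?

Layer 283 (z = 28.3): the cube is not intersected at this z (z outside [0, 20]); the 28×6 cube at (4, 14.5) contributes its full rectangle (area 168.00 mm²); Taking the union: only the 28×6 cube at (4, 14.5) is present, so the union is just that shape — area = 168.00 mm²; the cube at (14.5, -1.5) is absent (z outside [6.5, 28]); Subtracting the remaining from the first: none of the subtracted shapes is present at this height, so the result so far is unchanged — area = 168.00 mm². So its area = 168.00 mm². Layer 203 (z = 20.3): the cube does not reach this height (z outside [0, 20]); the cube at (4, 14.5) is present — its section is the full 28×6 rectangle (area 168.00 mm²); Taking the union: only the 28×6 cube at (4, 14.5) is present, so the union is just that shape — area = 168.00 mm²; the 13.5×28.5 cube at (14.5, -1.5) contributes its full rectangle (area 384.75 mm²); Taking the first minus the rest: starting from the result so far (168.00 mm²), the 13.5×28.5 cube at (14.5, -1.5) partially overlaps it — only the 81.00 mm² overlap (of its 384.75 mm²) is removed, clipping the outline — area = 87.00 mm². So its area = 87.00 mm². Layer 283 is larger (168.00 vs 87.00 mm²).

layer 283 (z = 28.3 mm)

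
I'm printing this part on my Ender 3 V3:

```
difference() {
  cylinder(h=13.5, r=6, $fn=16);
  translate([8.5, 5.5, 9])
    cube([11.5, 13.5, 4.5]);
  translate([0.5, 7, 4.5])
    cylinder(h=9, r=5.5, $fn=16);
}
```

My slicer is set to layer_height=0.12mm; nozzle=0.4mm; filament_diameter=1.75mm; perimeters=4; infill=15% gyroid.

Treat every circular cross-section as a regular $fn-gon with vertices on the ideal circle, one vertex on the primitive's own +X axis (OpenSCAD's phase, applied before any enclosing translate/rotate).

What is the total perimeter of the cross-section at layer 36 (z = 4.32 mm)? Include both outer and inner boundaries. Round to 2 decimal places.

37.46 mm

At z = 4.32 mm: the r=6 cylinder contributes a regular 16-gon of circumradius 6 (perimeter = 2·16·6.000·sin(180°/16) = 37.46 mm); the cube at (8.5, 5.5) does not reach this height (z outside [9, 13.5]); the cylinder at (0.5, 7) is absent (z outside [4.5, 13.5]); After the difference (first − rest): none of the subtracted shapes is present at this height, so the r=6 cylinder is unchanged — boundary = 37.46 mm. Overall, the cross-section is a single solid region. Total boundary length (outer) = 37.46 mm.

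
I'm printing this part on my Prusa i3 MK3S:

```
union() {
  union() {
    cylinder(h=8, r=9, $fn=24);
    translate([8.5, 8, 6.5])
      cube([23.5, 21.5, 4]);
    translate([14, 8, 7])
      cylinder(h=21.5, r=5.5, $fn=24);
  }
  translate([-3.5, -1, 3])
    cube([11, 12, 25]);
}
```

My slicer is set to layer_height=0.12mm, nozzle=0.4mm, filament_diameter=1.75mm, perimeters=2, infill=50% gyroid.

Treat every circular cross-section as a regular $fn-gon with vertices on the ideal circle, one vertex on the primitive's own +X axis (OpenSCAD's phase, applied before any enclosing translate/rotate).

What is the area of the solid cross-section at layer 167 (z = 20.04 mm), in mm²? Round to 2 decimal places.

At z = 20.04 mm: the cylinder does not reach this height (z outside [0, 8]); the cube at (8.5, 8) is not intersected at this z (z outside [6.5, 10.5]); the r=5.5 cylinder at (14, 8) gives a regular 24-gon of circumradius 5.5 (constant along its height) (area = (24/2)·5.500²·sin(360°/24) = 93.95 mm²); Merging all regions: only the r=5.5 cylinder at (14, 8) is present, so the union is just that shape — area = 93.95 mm²; the 11×12 cube at (-3.5, -1) contributes its full rectangle (area 132.00 mm²); Merging all regions: the 2 present regions are separate (no shared area or edge), so areas and boundary lengths simply add and each stays a separate island — area = 225.95 mm². Overall, the cross-section has 2 separate islands. Net area = 225.95 mm².

225.95 mm²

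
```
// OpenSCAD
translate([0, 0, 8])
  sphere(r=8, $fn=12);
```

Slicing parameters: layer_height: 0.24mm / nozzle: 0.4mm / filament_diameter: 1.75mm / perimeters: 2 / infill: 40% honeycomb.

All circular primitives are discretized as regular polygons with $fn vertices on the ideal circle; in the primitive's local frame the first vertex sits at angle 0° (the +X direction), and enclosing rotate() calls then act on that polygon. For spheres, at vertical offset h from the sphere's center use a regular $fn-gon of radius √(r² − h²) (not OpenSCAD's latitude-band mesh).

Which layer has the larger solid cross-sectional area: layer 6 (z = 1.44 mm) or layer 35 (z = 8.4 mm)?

layer 35 (z = 8.4 mm)

Layer 6 (z = 1.44): the r=8 sphere slices to a regular 12-gon of circumradius 4.579 (√(r²−h²) with h=6.56 from center) (area = (12/2)·4.579²·sin(360°/12) = 62.90 mm²). So its area = 62.90 mm². Layer 35 (z = 8.4): the r=8 sphere slices to a regular 12-gon of circumradius 7.990 (√(r²−h²) with h=0.4 from center) (area = (12/2)·7.990²·sin(360°/12) = 191.52 mm²). So its area = 191.52 mm². Layer 35 is larger (191.52 vs 62.90 mm²).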